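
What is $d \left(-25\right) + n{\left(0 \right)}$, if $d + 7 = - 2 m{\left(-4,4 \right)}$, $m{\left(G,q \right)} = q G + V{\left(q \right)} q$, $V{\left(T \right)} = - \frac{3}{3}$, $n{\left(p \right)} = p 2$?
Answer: $-825$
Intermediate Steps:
$n{\left(p \right)} = 2 p$
$V{\left(T \right)} = -1$ ($V{\left(T \right)} = \left(-3\right) \frac{1}{3} = -1$)
$m{\left(G,q \right)} = - q + G q$ ($m{\left(G,q \right)} = q G - q = G q - q = - q + G q$)
$d = 33$ ($d = -7 - 2 \cdot 4 \left(-1 - 4\right) = -7 - 2 \cdot 4 \left(-5\right) = -7 - -40 = -7 + 40 = 33$)
$d \left(-25\right) + n{\left(0 \right)} = 33 \left(-25\right) + 2 \cdot 0 = -825 + 0 = -825$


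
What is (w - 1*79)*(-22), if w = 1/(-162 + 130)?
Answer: 27819/16 ≈ 1738.7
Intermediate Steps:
w = -1/32 (w = 1/(-32) = -1/32 ≈ -0.031250)
(w - 1*79)*(-22) = (-1/32 - 1*79)*(-22) = (-1/32 - 79)*(-22) = -2529/32*(-22) = 27819/16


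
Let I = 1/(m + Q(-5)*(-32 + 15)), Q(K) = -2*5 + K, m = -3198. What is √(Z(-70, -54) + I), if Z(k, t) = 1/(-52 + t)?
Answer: I*√105684438/103986 ≈ 0.098862*I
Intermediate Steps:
Q(K) = -10 + K
I = -1/2943 (I = 1/(-3198 + (-10 - 5)*(-32 + 15)) = 1/(-3198 - 15*(-17)) = 1/(-3198 + 255) = 1/(-2943) = -1/2943 ≈ -0.00033979)
√(Z(-70, -54) + I) = √(1/(-52 - 54) - 1/2943) = √(1/(-106) - 1/2943) = √(-1/106 - 1/2943) = √(-3049/311958) = I*√105684438/103986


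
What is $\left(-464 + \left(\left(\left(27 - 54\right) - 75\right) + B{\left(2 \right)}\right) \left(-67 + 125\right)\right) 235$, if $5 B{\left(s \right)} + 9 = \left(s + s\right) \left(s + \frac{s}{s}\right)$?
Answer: $-1491122$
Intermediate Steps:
$B{\left(s \right)} = - \frac{9}{5} + \frac{2 s \left(1 + s\right)}{5}$ ($B{\left(s \right)} = - \frac{9}{5} + \frac{\left(s + s\right) \left(s + \frac{s}{s}\right)}{5} = - \frac{9}{5} + \frac{2 s \left(s + 1\right)}{5} = - \frac{9}{5} + \frac{2 s \left(1 + s\right)}{5}$)
$\left(-464 + \left(\left(\left(27 - 54\right) - 75\right) + B{\left(2 \right)}\right) \left(-67 + 125\right)\right) 235 = \left(-464 + \left(\left(\left(27 - 54\right) - 75\right) + \left(- \frac{9}{5} + \frac{2}{5} \cdot 2 + \frac{2 \cdot 2^{2}}{5}\right)\right) \left(-67 + 125\right)\right) 235 = \left(-464 + \left(\left(-27 - 75\right) + \left(- \frac{9}{5} + \frac{4}{5} + \frac{2}{5} \cdot 4\right)\right) 58\right) 235 = \left(-464 + \left(-102 + \left(- \frac{9}{5} + \frac{4}{5} + \frac{8}{5}\right)\right) 58\right) 235 = \left(-464 + \left(-102 + \frac{3}{5}\right) 58\right) 235 = \left(-464 - \frac{29406}{5}\right) 235 = \left(- \frac{31726}{5}\right) 235 = -1491122$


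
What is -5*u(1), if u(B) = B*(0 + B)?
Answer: -5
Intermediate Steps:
u(B) = B**2 (u(B) = B*B = B**2)
-5*u(1) = -5*1**2 = -5*1 = -5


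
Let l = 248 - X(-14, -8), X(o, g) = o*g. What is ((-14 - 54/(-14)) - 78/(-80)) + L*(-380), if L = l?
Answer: -14472967/280 ≈ -51689.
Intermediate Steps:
X(o, g) = g*o
l = 136 (l = 248 - (-8)*(-14) = 248 - 1*112 = 248 - 112 = 136)
L = 136
((-14 - 54/(-14)) - 78/(-80)) + L*(-380) = ((-14 - 54/(-14)) - 78/(-80)) + 136*(-380) = ((-14 - 54*(-1/14)) - 78*(-1/80)) - 51680 = ((-14 + 27/7) + 39/40) - 51680 = (-71/7 + 39/40) - 51680 = -2567/280 - 51680 = -14472967/280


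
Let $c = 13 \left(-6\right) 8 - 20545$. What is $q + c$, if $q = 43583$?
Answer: $22414$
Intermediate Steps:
$c = -21169$ ($c = \left(-78\right) 8 - 20545 = -624 - 20545 = -21169$)
$q + c = 43583 - 21169 = 22414$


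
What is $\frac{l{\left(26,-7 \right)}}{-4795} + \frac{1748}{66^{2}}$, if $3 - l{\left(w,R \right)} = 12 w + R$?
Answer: $\frac{2424293}{5221755} \approx 0.46427$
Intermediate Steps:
$l{\left(w,R \right)} = 3 - R - 12 w$ ($l{\left(w,R \right)} = 3 - \left(12 w + R\right) = 3 - \left(R + 12 w\right) = 3 - R - 12 w$)
$\frac{l{\left(26,-7 \right)}}{-4795} + \frac{1748}{66^{2}} = \frac{3 - -7 - 312}{-4795} + \frac{1748}{66^{2}} = \left(3 + 7 - 312\right) \left(- \frac{1}{4795}\right) + \frac{1748}{4356} = \left(-302\right) \left(- \frac{1}{4795}\right) + 1748 \cdot \frac{1}{4356} = \frac{302}{4795} + \frac{437}{1089} = \frac{2424293}{5221755}$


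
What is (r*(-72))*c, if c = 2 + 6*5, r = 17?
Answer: -39168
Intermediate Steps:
c = 32 (c = 2 + 30 = 32)
(r*(-72))*c = (17*(-72))*32 = -1224*32 = -39168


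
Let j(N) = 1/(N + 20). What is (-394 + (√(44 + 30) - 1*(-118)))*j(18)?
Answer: -138/19 + √74/38 ≈ -7.0368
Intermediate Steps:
j(N) = 1/(20 + N)
(-394 + (√(44 + 30) - 1*(-118)))*j(18) = (-394 + (√(44 + 30) - 1*(-118)))/(20 + 18) = (-394 + (√74 + 118))/38 = (-394 + (118 + √74))*(1/38) = (-276 + √74)*(1/38) = -138/19 + √74/38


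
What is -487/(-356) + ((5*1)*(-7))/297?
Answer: 132179/105732 ≈ 1.2501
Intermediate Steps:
-487/(-356) + ((5*1)*(-7))/297 = -487*(-1/356) + (5*(-7))*(1/297) = 487/356 - 35*1/297 = 487/356 - 35/297 = 132179/105732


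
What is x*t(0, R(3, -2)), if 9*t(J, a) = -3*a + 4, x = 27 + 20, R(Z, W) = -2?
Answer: 470/9 ≈ 52.222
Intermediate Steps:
x = 47
t(J, a) = 4/9 - a/3 (t(J, a) = (-3*a + 4)/9 = (4 - 3*a)/9 = 4/9 - a/3)
x*t(0, R(3, -2)) = 47*(4/9 - ⅓*(-2)) = 47*(4/9 + ⅔) = 47*(10/9) = 470/9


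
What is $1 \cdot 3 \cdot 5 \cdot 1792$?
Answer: $26880$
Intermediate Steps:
$1 \cdot 3 \cdot 5 \cdot 1792 = 3 \cdot 5 \cdot 1792 = 15 \cdot 1792 = 26880$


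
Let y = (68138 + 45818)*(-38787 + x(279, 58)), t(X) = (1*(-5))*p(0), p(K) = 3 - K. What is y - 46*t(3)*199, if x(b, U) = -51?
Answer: -4425685818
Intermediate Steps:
t(X) = -15 (t(X) = (1*(-5))*(3 - 1*0) = -5*(3 + 0) = -5*3 = -15)
y = -4425823128 (y = (68138 + 45818)*(-38787 - 51) = 113956*(-38838) = -4425823128)
y - 46*t(3)*199 = -4425823128 - 46*(-15)*199 = -4425823128 + 690*199 = -4425823128 + 137310 = -4425685818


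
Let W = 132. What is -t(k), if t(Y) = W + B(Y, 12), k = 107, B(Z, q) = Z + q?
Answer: -251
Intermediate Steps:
t(Y) = 144 + Y (t(Y) = 132 + (Y + 12) = 132 + (12 + Y) = 144 + Y)
-t(k) = -(144 + 107) = -1*251 = -251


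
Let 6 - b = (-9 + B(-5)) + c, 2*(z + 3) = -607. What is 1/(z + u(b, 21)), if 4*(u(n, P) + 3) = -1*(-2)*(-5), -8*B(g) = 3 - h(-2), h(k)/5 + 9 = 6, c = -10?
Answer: -1/312 ≈ -0.0032051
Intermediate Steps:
z = -613/2 (z = -3 + (½)*(-607) = -3 - 607/2 = -613/2 ≈ -306.50)
h(k) = -15 (h(k) = -45 + 5*6 = -45 + 30 = -15)
B(g) = -9/4 (B(g) = -(3 - 1*(-15))/8 = -(3 + 15)/8 = -⅛*18 = -9/4)
b = 109/4 (b = 6 - ((-9 - 9/4) - 10) = 6 - (-45/4 - 10) = 6 - 1*(-85/4) = 6 + 85/4 = 109/4 ≈ 27.250)
u(n, P) = -11/2 (u(n, P) = -3 + (-1*(-2)*(-5))/4 = -3 + (2*(-5))/4 = -3 + (¼)*(-10) = -3 - 5/2 = -11/2)
1/(z + u(b, 21)) = 1/(-613/2 - 11/2) = 1/(-312) = -1/312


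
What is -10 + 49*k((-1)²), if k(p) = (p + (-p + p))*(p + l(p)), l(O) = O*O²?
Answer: 88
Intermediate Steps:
l(O) = O³
k(p) = p*(p + p³) (k(p) = (p + (-p + p))*(p + p³) = (p + 0)*(p + p³) = p*(p + p³))
-10 + 49*k((-1)²) = -10 + 49*(((-1)²)² + ((-1)²)⁴) = -10 + 49*(1² + 1⁴) = -10 + 49*(1 + 1) = -10 + 49*2 = -10 + 98 = 88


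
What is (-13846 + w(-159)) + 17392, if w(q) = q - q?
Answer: 3546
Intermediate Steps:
w(q) = 0
(-13846 + w(-159)) + 17392 = (-13846 + 0) + 17392 = -13846 + 17392 = 3546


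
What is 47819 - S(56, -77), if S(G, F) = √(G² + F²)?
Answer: 47819 - 7*√185 ≈ 47724.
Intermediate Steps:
S(G, F) = √(F² + G²)
47819 - S(56, -77) = 47819 - √((-77)² + 56²) = 47819 - √(5929 + 3136) = 47819 - √9065 = 47819 - 7*√185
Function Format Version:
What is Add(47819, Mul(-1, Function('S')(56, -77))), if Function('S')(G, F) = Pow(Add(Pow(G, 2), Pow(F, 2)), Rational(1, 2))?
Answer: Add(47819, Mul(-7, Pow(185, Rational(1, 2)))) ≈ 47724.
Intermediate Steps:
Function('S')(G, F) = Pow(Add(Pow(F, 2), Pow(G, 2)), Rational(1, 2))
Add(47819, Mul(-1, Function('S')(56, -77))) = Add(47819, Mul(-1, Pow(Add(Pow(-77, 2), Pow(56, 2)), Rational(1, 2)))) = Add(47819, Mul(-1, Pow(Add(5929, 3136), Rational(1, 2)))) = Add(47819, Mul(-1, Pow(9065, Rational(1, 2)))) = Add(47819, Mul(-1, Mul(7, Pow(185, Rational(1, 2))))) = Add(47819, Mul(-7, Pow(185, Rational(1, 2))))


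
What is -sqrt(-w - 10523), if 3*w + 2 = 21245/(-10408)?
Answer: -I*sqrt(2564490278346)/15612 ≈ -102.58*I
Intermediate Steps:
w = -42061/31224 (w = -2/3 + (21245/(-10408))/3 = -2/3 + (21245*(-1/10408))/3 = -2/3 + (1/3)*(-21245/10408) = -2/3 - 21245/31224 = -42061/31224 ≈ -1.3471)
-sqrt(-w - 10523) = -sqrt(-1*(-42061/31224) - 10523) = -sqrt(42061/31224 - 10523) = -sqrt(-328528091/31224) = -I*sqrt(2564490278346)/15612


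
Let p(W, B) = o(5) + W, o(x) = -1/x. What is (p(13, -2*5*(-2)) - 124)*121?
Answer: -67276/5 ≈ -13455.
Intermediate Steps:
p(W, B) = -1/5 + W
(p(13, -2*5*(-2)) - 124)*121 = ((-1/5 + 13) - 124)*121 = (64/5 - 124)*121 = -556/5*121 = -67276/5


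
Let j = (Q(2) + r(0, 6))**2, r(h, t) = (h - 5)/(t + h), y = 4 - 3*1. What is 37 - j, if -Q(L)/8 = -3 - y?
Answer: -33637/36 ≈ -934.36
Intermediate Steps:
y = 1 (y = 4 - 3 = 1)
Q(L) = 32 (Q(L) = -8*(-3 - 1*1) = -8*(-3 - 1) = -8*(-4) = 32)
r(h, t) = (-5 + h)/(h + t)
j = 34969/36 (j = (32 + (-5 + 0)/(0 + 6))**2 = (32 - 5/6)**2 = (187/6)**2 = 34969/36 ≈ 971.36)
37 - j = 37 - 1*34969/36 = 37 - 34969/36 = -33637/36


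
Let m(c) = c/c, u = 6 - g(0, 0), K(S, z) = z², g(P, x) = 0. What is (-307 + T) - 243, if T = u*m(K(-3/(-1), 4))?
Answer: -544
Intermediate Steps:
u = 6 (u = 6 - 1*0 = 6 + 0 = 6)
m(c) = 1
T = 6 (T = 6*1 = 6)
(-307 + T) - 243 = (-307 + 6) - 243 = -301 - 243 = -544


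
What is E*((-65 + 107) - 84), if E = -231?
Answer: 9702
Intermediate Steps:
E*((-65 + 107) - 84) = -231*((-65 + 107) - 84) = -231*(42 - 84) = -231*(-42) = 9702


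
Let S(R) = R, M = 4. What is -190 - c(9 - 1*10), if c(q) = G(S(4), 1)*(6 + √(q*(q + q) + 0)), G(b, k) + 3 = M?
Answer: -196 - √2 ≈ -197.41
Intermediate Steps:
G(b, k) = 1 (G(b, k) = -3 + 4 = 1)
c(q) = 6 + √2*√(q²) (c(q) = 1*(6 + √(q*(q + q) + 0)) = 1*(6 + √(q*(2*q) + 0)) = 1*(6 + √(2*q² + 0)) = 1*(6 + √(2*q²)) = 1*(6 + √2*√(q²)) = 6 + √2*√(q²))
-190 - c(9 - 1*10) = -190 - (6 + √2*√((9 - 1*10)²)) = -190 - (6 + √2*√((9 - 10)²)) = -190 - (6 + √2*√((-1)²)) = -190 - (6 + √2*√1) = -190 - (6 + √2*1) = -190 - (6 + √2) = -190 + (-6 - √2) = -196 - √2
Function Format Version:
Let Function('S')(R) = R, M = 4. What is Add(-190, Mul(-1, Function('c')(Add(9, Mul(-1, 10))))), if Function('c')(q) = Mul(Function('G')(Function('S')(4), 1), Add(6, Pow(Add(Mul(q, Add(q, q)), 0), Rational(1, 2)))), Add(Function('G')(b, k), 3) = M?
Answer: Add(-196, Mul(-1, Pow(2, Rational(1, 2)))) ≈ -197.41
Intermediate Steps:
Function('G')(b, k) = 1 (Function('G')(b, k) = Add(-3, 4) = 1)
Function('c')(q) = Add(6, Mul(Pow(2, Rational(1, 2)), Pow(Pow(q, 2), Rational(1, 2)))) (Function('c')(q) = Mul(1, Add(6, Pow(Add(Mul(q, Add(q, q)), 0), Rational(1, 2)))) = Mul(1, Add(6, Pow(Add(Mul(q, Mul(2, q)), 0), Rational(1, 2)))) = Mul(1, Add(6, Pow(Add(Mul(2, Pow(q, 2)), 0), Rational(1, 2)))) = Mul(1, Add(6, Pow(Mul(2, Pow(q, 2)), Rational(1, 2)))) = Mul(1, Add(6, Mul(Pow(2, Rational(1, 2)), Pow(Pow(q, 2), Rational(1, 2))))) = Add(6, Mul(Pow(2, Rational(1, 2)), Pow(Pow(q, 2), Rational(1, 2)))))
Add(-190, Mul(-1, Function('c')(Add(9, Mul(-1, 10))))) = Add(-190, Mul(-1, Add(6, Mul(Pow(2, Rational(1, 2)), Pow(Pow(Add(9, Mul(-1, 10)), 2), Rational(1, 2)))))) = Add(-190, Mul(-1, Add(6, Mul(Pow(2, Rational(1, 2)), Pow(Pow(Add(9, -10), 2), Rational(1, 2)))))) = Add(-190, Mul(-1, Add(6, Mul(Pow(2, Rational(1, 2)), Pow(Pow(-1, 2), Rational(1, 2)))))) = Add(-190, Mul(-1, Add(6, Mul(Pow(2, Rational(1, 2)), Pow(1, Rational(1, 2)))))) = Add(-190, Mul(-1, Add(6, Mul(Pow(2, Rational(1, 2)), 1)))) = Add(-190, Mul(-1, Add(6, Pow(2, Rational(1, 2))))) = Add(-190, Add(-6, Mul(-1, Pow(2, Rational(1, 2))))) = Add(-196, Mul(-1, Pow(2, Rational(1, 2))))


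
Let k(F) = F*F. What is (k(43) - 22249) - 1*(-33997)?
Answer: 13597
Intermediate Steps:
k(F) = F**2
(k(43) - 22249) - 1*(-33997) = (43**2 - 22249) - 1*(-33997) = (1849 - 22249) + 33997 = -20400 + 33997 = 13597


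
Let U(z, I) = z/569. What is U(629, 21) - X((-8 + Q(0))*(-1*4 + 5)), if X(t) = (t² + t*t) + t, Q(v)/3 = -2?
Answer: -214453/569 ≈ -376.89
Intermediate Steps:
Q(v) = -6 (Q(v) = 3*(-2) = -6)
U(z, I) = z/569 (U(z, I) = z*(1/569) = z/569)
X(t) = t + 2*t² (X(t) = (t² + t²) + t = 2*t² + t = t + 2*t²)
U(629, 21) - X((-8 + Q(0))*(-1*4 + 5)) = (1/569)*629 - (-8 - 6)*(-1*4 + 5)*(1 + 2*((-8 - 6)*(-1*4 + 5))) = 629/569 - (-14*(-4 + 5))*(1 + 2*(-14*(-4 + 5))) = 629/569 - (-14*1)*(1 + 2*(-14*1)) = 629/569 - (-14)*(1 + 2*(-14)) = 629/569 - (-14)*(1 - 28) = 629/569 - (-14)*(-27) = 629/569 - 1*378 = 629/569 - 378 = -214453/569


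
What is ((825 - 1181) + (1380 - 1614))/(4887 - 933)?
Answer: -295/1977 ≈ -0.14922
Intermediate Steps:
((825 - 1181) + (1380 - 1614))/(4887 - 933) = (-356 - 234)/3954 = -590*1/3954 = -295/1977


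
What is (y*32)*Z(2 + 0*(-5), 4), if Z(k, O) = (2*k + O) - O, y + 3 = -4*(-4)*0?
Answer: -384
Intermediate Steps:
y = -3 (y = -3 - 4*(-4)*0 = -3 + 16*0 = -3 + 0 = -3)
Z(k, O) = 2*k (Z(k, O) = (O + 2*k) - O = 2*k)
(y*32)*Z(2 + 0*(-5), 4) = (-3*32)*(2*(2 + 0*(-5))) = -192*(2 + 0) = -192*2 = -96*4 = -384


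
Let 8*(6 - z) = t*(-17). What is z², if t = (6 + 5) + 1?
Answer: 3969/4 ≈ 992.25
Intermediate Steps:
t = 12 (t = 11 + 1 = 12)
z = 63/2 (z = 6 - 3*(-17)/2 = 6 - ⅛*(-204) = 6 + 51/2 = 63/2 ≈ 31.500)
z² = (63/2)² = 3969/4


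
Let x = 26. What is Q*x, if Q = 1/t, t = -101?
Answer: -26/101 ≈ -0.25743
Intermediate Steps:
Q = -1/101 (Q = 1/(-101) = -1/101 ≈ -0.0099010)
Q*x = -1/101*26 = -26/101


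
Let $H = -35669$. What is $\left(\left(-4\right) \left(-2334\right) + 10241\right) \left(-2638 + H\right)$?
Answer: $-749936139$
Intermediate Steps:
$\left(\left(-4\right) \left(-2334\right) + 10241\right) \left(-2638 + H\right) = \left(\left(-4\right) \left(-2334\right) + 10241\right) \left(-2638 - 35669\right) = \left(9336 + 10241\right) \left(-38307\right) = 19577 \left(-38307\right) = -749936139$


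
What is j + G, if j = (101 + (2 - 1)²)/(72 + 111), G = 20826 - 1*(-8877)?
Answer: 1811917/61 ≈ 29704.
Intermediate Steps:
G = 29703 (G = 20826 + 8877 = 29703)
j = 34/61 (j = (101 + 1²)/183 = (101 + 1)/183 = (1/183)*102 = 34/61 ≈ 0.55738)
j + G = 34/61 + 29703 = 1811917/61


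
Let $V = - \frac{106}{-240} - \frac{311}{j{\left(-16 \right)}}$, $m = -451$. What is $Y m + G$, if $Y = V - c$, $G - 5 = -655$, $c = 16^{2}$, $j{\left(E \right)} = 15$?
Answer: $\frac{2974981}{24} \approx 1.2396 \cdot 10^{5}$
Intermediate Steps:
$c = 256$
$G = -650$ ($G = 5 - 655 = -650$)
$V = - \frac{487}{24}$ ($V = - \frac{106}{-240} - \frac{311}{15} = \left(-106\right) \left(- \frac{1}{240}\right) - \frac{311}{15} = \frac{53}{120} - \frac{311}{15} = - \frac{487}{24} \approx -20.292$)
$Y = - \frac{6631}{24}$ ($Y = - \frac{487}{24} - 256 = - \frac{6631}{24} \approx -276.29$)
$Y m + G = \left(- \frac{6631}{24}\right) \left(-451\right) - 650 = \frac{2990581}{24} - 650 = \frac{2974981}{24}$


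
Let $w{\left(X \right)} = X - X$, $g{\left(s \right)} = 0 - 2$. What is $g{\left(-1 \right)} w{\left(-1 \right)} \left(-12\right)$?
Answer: $0$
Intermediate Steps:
$g{\left(s \right)} = -2$
$w{\left(X \right)} = 0$
$g{\left(-1 \right)} w{\left(-1 \right)} \left(-12\right) = \left(-2\right) 0 \left(-12\right) = 0 \left(-12\right) = 0$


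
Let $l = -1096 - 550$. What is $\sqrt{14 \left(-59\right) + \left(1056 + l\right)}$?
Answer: $2 i \sqrt{354} \approx 37.63 i$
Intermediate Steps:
$l = -1646$
$\sqrt{14 \left(-59\right) + \left(1056 + l\right)} = \sqrt{14 \left(-59\right) + \left(1056 - 1646\right)} = \sqrt{-826 - 590} = \sqrt{-1416} = 2 i \sqrt{354}$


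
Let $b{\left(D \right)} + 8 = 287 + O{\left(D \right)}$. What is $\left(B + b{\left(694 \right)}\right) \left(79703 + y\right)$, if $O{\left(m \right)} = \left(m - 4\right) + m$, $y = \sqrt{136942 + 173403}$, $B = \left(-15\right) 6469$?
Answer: $-7601434516 - 95372 \sqrt{310345} \approx -7.6546 \cdot 10^{9}$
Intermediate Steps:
$B = -97035$
$y = \sqrt{310345} \approx 557.09$
$O{\left(m \right)} = -4 + 2 m$ ($O{\left(m \right)} = \left(-4 + m\right) + m = -4 + 2 m$)
$b{\left(D \right)} = 275 + 2 D$ ($b{\left(D \right)} = -8 + \left(287 + \left(-4 + 2 D\right)\right) = -8 + \left(283 + 2 D\right) = 275 + 2 D$)
$\left(B + b{\left(694 \right)}\right) \left(79703 + y\right) = \left(-97035 + \left(275 + 2 \cdot 694\right)\right) \left(79703 + \sqrt{310345}\right) = \left(-97035 + \left(275 + 1388\right)\right) \left(79703 + \sqrt{310345}\right) = \left(-97035 + 1663\right) \left(79703 + \sqrt{310345}\right) = - 95372 \left(79703 + \sqrt{310345}\right) = -7601434516 - 95372 \sqrt{310345}$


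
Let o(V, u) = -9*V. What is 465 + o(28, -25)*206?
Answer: -51447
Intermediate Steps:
465 + o(28, -25)*206 = 465 - 9*28*206 = 465 - 252*206 = 465 - 51912 = -51447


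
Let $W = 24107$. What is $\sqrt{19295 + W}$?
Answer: $\sqrt{43402} \approx 208.33$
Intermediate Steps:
$\sqrt{19295 + W} = \sqrt{19295 + 24107} = \sqrt{43402}$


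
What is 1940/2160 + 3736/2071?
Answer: 604375/223668 ≈ 2.7021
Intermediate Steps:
1940/2160 + 3736/2071 = 1940*(1/2160) + 3736*(1/2071) = 97/108 + 3736/2071 = 604375/223668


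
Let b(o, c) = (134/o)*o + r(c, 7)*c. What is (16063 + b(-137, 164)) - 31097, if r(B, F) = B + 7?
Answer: 13144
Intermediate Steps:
r(B, F) = 7 + B
b(o, c) = 134 + c*(7 + c) (b(o, c) = (134/o)*o + (7 + c)*c = 134 + c*(7 + c))
(16063 + b(-137, 164)) - 31097 = (16063 + (134 + 164*(7 + 164))) - 31097 = (16063 + (134 + 164*171)) - 31097 = (16063 + (134 + 28044)) - 31097 = (16063 + 28178) - 31097 = 44241 - 31097 = 13144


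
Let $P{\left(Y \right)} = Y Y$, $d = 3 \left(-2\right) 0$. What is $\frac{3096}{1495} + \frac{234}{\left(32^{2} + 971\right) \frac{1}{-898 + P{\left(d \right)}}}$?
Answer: $- \frac{20531388}{198835} \approx -103.26$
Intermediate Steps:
$d = 0$ ($d = \left(-6\right) 0 = 0$)
$P{\left(Y \right)} = Y^{2}$
$\frac{3096}{1495} + \frac{234}{\left(32^{2} + 971\right) \frac{1}{-898 + P{\left(d \right)}}} = \frac{3096}{1495} + \frac{234}{\left(32^{2} + 971\right) \frac{1}{-898 + 0^{2}}} = 3096 \cdot \frac{1}{1495} + \frac{234}{\left(1024 + 971\right) \frac{1}{-898 + 0}} = \frac{3096}{1495} + \frac{234}{1995 \frac{1}{-898}} = \frac{3096}{1495} + \frac{234}{1995 \left(- \frac{1}{898}\right)} = \frac{3096}{1495} + \frac{234}{- \frac{1995}{898}} = \frac{3096}{1495} + 234 \left(- \frac{898}{1995}\right) = \frac{3096}{1495} - \frac{70044}{665} = - \frac{20531388}{198835}$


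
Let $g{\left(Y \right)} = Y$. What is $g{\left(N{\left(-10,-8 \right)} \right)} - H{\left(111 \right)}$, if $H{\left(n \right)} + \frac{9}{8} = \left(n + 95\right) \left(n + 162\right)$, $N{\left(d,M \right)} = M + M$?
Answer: $- \frac{450023}{8} \approx -56253.0$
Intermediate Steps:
$N{\left(d,M \right)} = 2 M$
$H{\left(n \right)} = - \frac{9}{8} + \left(95 + n\right) \left(162 + n\right)$ ($H{\left(n \right)} = - \frac{9}{8} + \left(n + 95\right) \left(n + 162\right) = - \frac{9}{8} + \left(95 + n\right) \left(162 + n\right)$)
$g{\left(N{\left(-10,-8 \right)} \right)} - H{\left(111 \right)} = 2 \left(-8\right) - \left(\frac{123111}{8} + 111^{2} + 257 \cdot 111\right) = -16 - \left(\frac{123111}{8} + 12321 + 28527\right) = -16 - \frac{449895}{8} = - \frac{450023}{8}$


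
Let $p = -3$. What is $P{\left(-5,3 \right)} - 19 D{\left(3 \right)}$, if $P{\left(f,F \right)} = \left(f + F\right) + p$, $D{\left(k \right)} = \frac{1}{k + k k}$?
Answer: $- \frac{79}{12} \approx -6.5833$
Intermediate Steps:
$D{\left(k \right)} = \frac{1}{k + k^{2}}$
$P{\left(f,F \right)} = -3 + F + f$ ($P{\left(f,F \right)} = \left(f + F\right) - 3 = \left(F + f\right) - 3 = -3 + F + f$)
$P{\left(-5,3 \right)} - 19 D{\left(3 \right)} = \left(-3 + 3 - 5\right) - 19 \frac{1}{3 \left(1 + 3\right)} = -5 - 19 \frac{1}{3 \cdot 4} = -5 - 19 \cdot \frac{1}{3} \cdot \frac{1}{4} = -5 - \frac{19}{12} = - \frac{79}{12}$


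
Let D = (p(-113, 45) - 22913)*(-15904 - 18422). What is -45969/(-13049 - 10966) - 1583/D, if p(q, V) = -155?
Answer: 12133231638349/6338616504840 ≈ 1.9142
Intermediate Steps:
D = 791832168 (D = (-155 - 22913)*(-15904 - 18422) = -23068*(-34326) = 791832168)
-45969/(-13049 - 10966) - 1583/D = -45969/(-13049 - 10966) - 1583/791832168 = -45969/(-24015) - 1583*1/791832168 = -45969*(-1/24015) - 1583/791832168 = 15323/8005 - 1583/791832168 = 12133231638349/6338616504840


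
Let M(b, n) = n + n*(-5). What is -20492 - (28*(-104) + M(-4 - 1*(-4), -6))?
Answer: -17604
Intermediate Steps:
M(b, n) = -4*n (M(b, n) = n - 5*n = -4*n)
-20492 - (28*(-104) + M(-4 - 1*(-4), -6)) = -20492 - (28*(-104) - 4*(-6)) = -20492 - (-2912 + 24) = -20492 - 1*(-2888) = -20492 + 2888 = -17604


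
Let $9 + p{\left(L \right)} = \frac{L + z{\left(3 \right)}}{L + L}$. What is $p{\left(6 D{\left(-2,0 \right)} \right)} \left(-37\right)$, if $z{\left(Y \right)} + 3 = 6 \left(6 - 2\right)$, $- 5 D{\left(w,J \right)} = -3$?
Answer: $\frac{2479}{12} \approx 206.58$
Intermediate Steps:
$D{\left(w,J \right)} = \frac{3}{5}$ ($D{\left(w,J \right)} = \left(- \frac{1}{5}\right) \left(-3\right) = \frac{3}{5}$)
$z{\left(Y \right)} = 21$ ($z{\left(Y \right)} = -3 + 6 \left(6 - 2\right) = -3 + 6 \cdot 4 = -3 + 24 = 21$)
$p{\left(L \right)} = -9 + \frac{21 + L}{2 L}$ ($p{\left(L \right)} = -9 + \frac{L + 21}{L + L} = -9 + \frac{21 + L}{2 L}$)
$p{\left(6 D{\left(-2,0 \right)} \right)} \left(-37\right) = \frac{21 - 17 \cdot 6 \cdot \frac{3}{5}}{2 \cdot 6 \cdot \frac{3}{5}} \left(-37\right) = \frac{21 - \frac{306}{5}}{2 \cdot \frac{18}{5}} \left(-37\right) = \frac{1}{2} \cdot \frac{5}{18} \left(21 - \frac{306}{5}\right) \left(-37\right) = \frac{1}{2} \cdot \frac{5}{18} \left(- \frac{201}{5}\right) \left(-37\right) = \left(- \frac{67}{12}\right) \left(-37\right) = \frac{2479}{12}$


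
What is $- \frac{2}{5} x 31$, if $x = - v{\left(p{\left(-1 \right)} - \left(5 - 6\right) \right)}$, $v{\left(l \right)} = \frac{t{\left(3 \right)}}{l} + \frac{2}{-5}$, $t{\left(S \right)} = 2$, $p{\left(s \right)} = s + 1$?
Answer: $\frac{496}{25} \approx 19.84$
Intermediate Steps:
$p{\left(s \right)} = 1 + s$
$v{\left(l \right)} = - \frac{2}{5} + \frac{2}{l}$ ($v{\left(l \right)} = \frac{2}{l} + \frac{2}{-5} = \frac{2}{l} + 2 \left(- \frac{1}{5}\right) = \frac{2}{l} - \frac{2}{5} = - \frac{2}{5} + \frac{2}{l}$)
$x = - \frac{8}{5}$ ($x = - (- \frac{2}{5} + \frac{2}{\left(1 - 1\right) - \left(5 - 6\right)}) = - (- \frac{2}{5} + \frac{2}{0 - \left(5 - 6\right)}) = - (- \frac{2}{5} + \frac{2}{0 - -1}) = - (- \frac{2}{5} + \frac{2}{0 + 1}) = - (- \frac{2}{5} + \frac{2}{1}) = - (- \frac{2}{5} + 2 \cdot 1) = - (- \frac{2}{5} + 2) = \left(-1\right) \frac{8}{5} = - \frac{8}{5} \approx -1.6$)
$- \frac{2}{5} x 31 = - \frac{2}{5} \left(- \frac{8}{5}\right) 31 = \left(-2\right) \frac{1}{5} \left(- \frac{8}{5}\right) 31 = \left(- \frac{2}{5}\right) \left(- \frac{8}{5}\right) 31 = \frac{16}{25} \cdot 31 = \frac{496}{25}$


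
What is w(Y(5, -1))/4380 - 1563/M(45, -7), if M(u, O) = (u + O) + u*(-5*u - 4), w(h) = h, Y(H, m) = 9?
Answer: 2312781/14989820 ≈ 0.15429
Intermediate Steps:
M(u, O) = O + u + u*(-4 - 5*u) (M(u, O) = (O + u) + u*(-4 - 5*u) = O + u + u*(-4 - 5*u))
w(Y(5, -1))/4380 - 1563/M(45, -7) = 9/4380 - 1563/(-7 - 5*45² - 3*45) = 9*(1/4380) - 1563/(-7 - 5*2025 - 135) = 3/1460 - 1563/(-7 - 10125 - 135) = 3/1460 - 1563/(-10267) = 3/1460 - 1563*(-1/10267) = 3/1460 + 1563/10267 = 2312781/14989820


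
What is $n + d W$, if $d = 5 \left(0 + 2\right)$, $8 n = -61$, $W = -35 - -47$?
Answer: $\frac{899}{8} \approx 112.38$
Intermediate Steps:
$W = 12$ ($W = -35 + 47 = 12$)
$n = - \frac{61}{8}$ ($n = \frac{1}{8} \left(-61\right) = - \frac{61}{8} \approx -7.625$)
$d = 10$ ($d = 5 \cdot 2 = 10$)
$n + d W = - \frac{61}{8} + 10 \cdot 12 = - \frac{61}{8} + 120 = \frac{899}{8}$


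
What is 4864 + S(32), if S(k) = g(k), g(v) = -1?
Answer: 4863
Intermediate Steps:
S(k) = -1
4864 + S(32) = 4864 - 1 = 4863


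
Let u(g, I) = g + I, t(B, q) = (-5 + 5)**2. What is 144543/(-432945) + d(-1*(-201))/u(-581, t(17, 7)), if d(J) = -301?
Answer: 2206522/11978145 ≈ 0.18421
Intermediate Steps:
t(B, q) = 0 (t(B, q) = 0**2 = 0)
u(g, I) = I + g
144543/(-432945) + d(-1*(-201))/u(-581, t(17, 7)) = 144543/(-432945) - 301/(0 - 581) = 144543*(-1/432945) - 301/(-581) = -48181/144315 - 301*(-1/581) = -48181/144315 + 43/83 = 2206522/11978145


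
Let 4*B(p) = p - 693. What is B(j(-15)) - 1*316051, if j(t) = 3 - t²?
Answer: -1265119/4 ≈ -3.1628e+5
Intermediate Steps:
B(p) = -693/4 + p/4 (B(p) = (p - 693)/4 = (-693 + p)/4 = -693/4 + p/4)
B(j(-15)) - 1*316051 = (-693/4 + (3 - 1*(-15)²)/4) - 1*316051 = (-693/4 + (3 - 1*225)/4) - 316051 = (-693/4 + (3 - 225)/4) - 316051 = (-693/4 + (¼)*(-222)) - 316051 = (-693/4 - 111/2) - 316051 = -915/4 - 316051 = -1265119/4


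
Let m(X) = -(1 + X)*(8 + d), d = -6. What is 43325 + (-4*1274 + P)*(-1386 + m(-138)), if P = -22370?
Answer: 30585517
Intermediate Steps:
m(X) = -2 - 2*X (m(X) = -(1 + X)*(8 - 6) = -(1 + X)*2 = -(2 + 2*X) = -2 - 2*X)
43325 + (-4*1274 + P)*(-1386 + m(-138)) = 43325 + (-4*1274 - 22370)*(-1386 + (-2 - 2*(-138))) = 43325 + (-5096 - 22370)*(-1386 + (-2 + 276)) = 43325 - 27466*(-1386 + 274) = 43325 - 27466*(-1112) = 43325 + 30542192 = 30585517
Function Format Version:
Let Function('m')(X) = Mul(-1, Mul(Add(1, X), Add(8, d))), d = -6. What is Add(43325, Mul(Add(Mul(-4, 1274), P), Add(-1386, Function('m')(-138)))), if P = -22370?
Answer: 30585517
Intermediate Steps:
Function('m')(X) = Add(-2, Mul(-2, X)) (Function('m')(X) = Mul(-1, Mul(Add(1, X), Add(8, -6))) = Mul(-1, Mul(Add(1, X), 2)) = Mul(-1, Add(2, Mul(2, X))) = Add(-2, Mul(-2, X)))
Add(43325, Mul(Add(Mul(-4, 1274), P), Add(-1386, Function('m')(-138)))) = Add(43325, Mul(Add(Mul(-4, 1274), -22370), Add(-1386, Add(-2, Mul(-2, -138))))) = Add(43325, Mul(Add(-5096, -22370), Add(-1386, Add(-2, 276)))) = Add(43325, Mul(-27466, Add(-1386, 274))) = Add(43325, Mul(-27466, -1112)) = Add(43325, 30542192) = 30585517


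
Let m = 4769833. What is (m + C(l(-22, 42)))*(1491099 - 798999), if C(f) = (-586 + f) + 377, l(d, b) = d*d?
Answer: 3301391746800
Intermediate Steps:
l(d, b) = d²
C(f) = -209 + f
(m + C(l(-22, 42)))*(1491099 - 798999) = (4769833 + (-209 + (-22)²))*(1491099 - 798999) = (4769833 + (-209 + 484))*692100 = (4769833 + 275)*692100 = 4770108*692100 = 3301391746800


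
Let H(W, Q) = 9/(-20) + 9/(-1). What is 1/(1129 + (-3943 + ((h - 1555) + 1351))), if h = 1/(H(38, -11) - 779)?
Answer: -15769/47590862 ≈ -0.00033135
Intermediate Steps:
H(W, Q) = -189/20 (H(W, Q) = 9*(-1/20) + 9*(-1) = -9/20 - 9 = -189/20)
h = -20/15769 (h = 1/(-189/20 - 779) = 1/(-15769/20) = -20/15769 ≈ -0.0012683)
1/(1129 + (-3943 + ((h - 1555) + 1351))) = 1/(1129 + (-3943 + ((-20/15769 - 1555) + 1351))) = 1/(1129 + (-3943 + (-24520815/15769 + 1351))) = 1/(1129 + (-3943 - 3216896/15769)) = 1/(1129 - 65394063/15769) = 1/(-47590862/15769) = -15769/47590862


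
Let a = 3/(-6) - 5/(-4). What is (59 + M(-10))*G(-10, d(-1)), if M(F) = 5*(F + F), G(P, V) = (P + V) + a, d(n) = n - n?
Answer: 1517/4 ≈ 379.25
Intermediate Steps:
d(n) = 0
a = ¾ (a = 3*(-⅙) - 5*(-¼) = -½ + 5/4 = ¾ ≈ 0.75000)
G(P, V) = ¾ + P + V (G(P, V) = (P + V) + ¾ = ¾ + P + V)
M(F) = 10*F (M(F) = 5*(2*F) = 10*F)
(59 + M(-10))*G(-10, d(-1)) = (59 + 10*(-10))*(¾ - 10 + 0) = (59 - 100)*(-37/4) = -41*(-37/4) = 1517/4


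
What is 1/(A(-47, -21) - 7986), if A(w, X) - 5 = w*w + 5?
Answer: -1/5767 ≈ -0.00017340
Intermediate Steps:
A(w, X) = 10 + w² (A(w, X) = 5 + (w*w + 5) = 5 + (w² + 5) = 5 + (5 + w²) = 10 + w²)
1/(A(-47, -21) - 7986) = 1/((10 + (-47)²) - 7986) = 1/((10 + 2209) - 7986) = 1/(2219 - 7986) = 1/(-5767) = -1/5767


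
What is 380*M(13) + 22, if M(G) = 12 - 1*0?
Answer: 4582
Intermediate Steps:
M(G) = 12 (M(G) = 12 + 0 = 12)
380*M(13) + 22 = 380*12 + 22 = 4560 + 22 = 4582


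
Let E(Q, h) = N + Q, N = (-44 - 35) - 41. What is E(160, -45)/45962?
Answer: 20/22981 ≈ 0.00087028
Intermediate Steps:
N = -120 (N = -79 - 41 = -120)
E(Q, h) = -120 + Q
E(160, -45)/45962 = (-120 + 160)/45962 = 40*(1/45962) = 20/22981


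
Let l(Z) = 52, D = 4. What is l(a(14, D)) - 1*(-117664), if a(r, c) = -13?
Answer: 117716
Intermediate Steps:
l(a(14, D)) - 1*(-117664) = 52 - 1*(-117664) = 52 + 117664 = 117716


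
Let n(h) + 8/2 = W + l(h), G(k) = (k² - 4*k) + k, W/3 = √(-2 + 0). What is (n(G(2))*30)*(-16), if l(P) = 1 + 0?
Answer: 1440 - 1440*I*√2 ≈ 1440.0 - 2036.5*I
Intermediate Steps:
l(P) = 1
W = 3*I*√2 (W = 3*√(-2 + 0) = 3*√(-2) = 3*(I*√2) = 3*I*√2 ≈ 4.2426*I)
G(k) = k² - 3*k
n(h) = -3 + 3*I*√2 (n(h) = -4 + (3*I*√2 + 1) = -4 + (1 + 3*I*√2) = -3 + 3*I*√2)
(n(G(2))*30)*(-16) = ((-3 + 3*I*√2)*30)*(-16) = (-90 + 90*I*√2)*(-16) = 1440 - 1440*I*√2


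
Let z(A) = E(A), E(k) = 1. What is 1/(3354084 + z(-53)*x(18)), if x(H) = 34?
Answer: 1/3354118 ≈ 2.9814e-7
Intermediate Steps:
z(A) = 1
1/(3354084 + z(-53)*x(18)) = 1/(3354084 + 1*34) = 1/(3354084 + 34) = 1/3354118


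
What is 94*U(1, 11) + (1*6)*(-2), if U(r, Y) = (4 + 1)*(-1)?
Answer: -482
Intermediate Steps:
U(r, Y) = -5 (U(r, Y) = 5*(-1) = -5)
94*U(1, 11) + (1*6)*(-2) = 94*(-5) + (1*6)*(-2) = -470 + 6*(-2) = -470 - 12 = -482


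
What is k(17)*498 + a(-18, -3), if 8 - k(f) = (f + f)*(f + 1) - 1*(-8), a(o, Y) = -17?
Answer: -304793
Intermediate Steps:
k(f) = -2*f*(1 + f) (k(f) = 8 - ((f + f)*(f + 1) - 1*(-8)) = 8 - ((2*f)*(1 + f) + 8) = 8 - (2*f*(1 + f) + 8) = 8 - (8 + 2*f*(1 + f)) = 8 + (-8 - 2*f*(1 + f)) = -2*f*(1 + f))
k(17)*498 + a(-18, -3) = -2*17*(1 + 17)*498 - 17 = -2*17*18*498 - 17 = -612*498 - 17 = -304776 - 17 = -304793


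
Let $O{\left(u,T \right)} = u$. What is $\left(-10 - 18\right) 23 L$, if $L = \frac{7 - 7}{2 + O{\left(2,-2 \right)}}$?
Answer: $0$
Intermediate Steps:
$L = 0$ ($L = \frac{7 - 7}{2 + 2} = \frac{7 - 7}{4} = 0 \cdot \frac{1}{4} = 0$)
$\left(-10 - 18\right) 23 L = \left(-10 - 18\right) 23 \cdot 0 = \left(-28\right) 23 \cdot 0 = \left(-644\right) 0 = 0$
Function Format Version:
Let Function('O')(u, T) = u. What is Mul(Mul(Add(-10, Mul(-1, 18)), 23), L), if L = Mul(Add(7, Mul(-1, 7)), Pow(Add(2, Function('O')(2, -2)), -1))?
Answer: 0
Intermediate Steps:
L = 0 (L = Mul(Add(7, Mul(-1, 7)), Pow(Add(2, 2), -1)) = Mul(Add(7, -7), Pow(4, -1)) = Mul(0, Rational(1, 4)) = 0)
Mul(Mul(Add(-10, Mul(-1, 18)), 23), L) = Mul(Mul(Add(-10, Mul(-1, 18)), 23), 0) = Mul(Mul(Add(-10, -18), 23), 0) = Mul(Mul(-28, 23), 0) = Mul(-644, 0) = 0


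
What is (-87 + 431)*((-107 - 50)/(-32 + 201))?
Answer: -54008/169 ≈ -319.57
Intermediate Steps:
(-87 + 431)*((-107 - 50)/(-32 + 201)) = 344*(-157/169) = -54008/169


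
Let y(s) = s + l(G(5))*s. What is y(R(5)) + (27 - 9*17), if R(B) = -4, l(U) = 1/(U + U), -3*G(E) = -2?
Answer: -133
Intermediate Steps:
G(E) = ⅔ (G(E) = -⅓*(-2) = ⅔)
l(U) = 1/(2*U)
y(s) = 7*s/4 (y(s) = s + (1/(2*(⅔)))*s = s + ((½)*(3/2))*s = s + 3*s/4 = 7*s/4)
y(R(5)) + (27 - 9*17) = (7/4)*(-4) + (27 - 9*17) = -7 + (27 - 153) = -7 - 126 = -133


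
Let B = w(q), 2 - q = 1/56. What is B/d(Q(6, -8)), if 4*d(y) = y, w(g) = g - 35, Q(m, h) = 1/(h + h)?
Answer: 14792/7 ≈ 2113.1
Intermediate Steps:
Q(m, h) = 1/(2*h)
q = 111/56 (q = 2 - 1/56 = 111/56 ≈ 1.9821)
w(g) = -35 + g
d(y) = y/4
B = -1849/56 (B = -35 + 111/56 = -1849/56 ≈ -33.018)
B/d(Q(6, -8)) = -1849/(56*(((½)/(-8))/4)) = -1849/(56*(((½)*(-⅛))/4)) = -1849/(56*((¼)*(-1/16))) = -1849/(56*(-1/64)) = -1849/56*(-64) = 14792/7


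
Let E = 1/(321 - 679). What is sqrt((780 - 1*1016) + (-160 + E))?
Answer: I*sqrt(50753302)/358 ≈ 19.9*I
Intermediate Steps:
E = -1/358 (E = 1/(-358) = -1/358 ≈ -0.0027933)
sqrt((780 - 1*1016) + (-160 + E)) = sqrt((780 - 1*1016) + (-160 - 1/358)) = sqrt((780 - 1016) - 57281/358) = sqrt(-236 - 57281/358) = sqrt(-141769/358) = I*sqrt(50753302)/358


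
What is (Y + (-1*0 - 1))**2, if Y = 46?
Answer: 2025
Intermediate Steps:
(Y + (-1*0 - 1))**2 = (46 + (-1*0 - 1))**2 = (46 + (0 - 1))**2 = (46 - 1)**2 = 45**2 = 2025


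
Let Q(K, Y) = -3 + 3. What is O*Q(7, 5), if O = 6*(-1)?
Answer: 0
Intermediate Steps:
Q(K, Y) = 0
O = -6
O*Q(7, 5) = -6*0 = 0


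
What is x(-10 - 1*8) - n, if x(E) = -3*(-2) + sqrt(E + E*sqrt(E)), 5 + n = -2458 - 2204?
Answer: 4673 + 3*sqrt(-2 - 6*I*sqrt(2)) ≈ 4678.5 - 6.9448*I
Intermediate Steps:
n = -4667 (n = -5 + (-2458 - 2204) = -5 - 4662 = -4667)
x(E) = 6 + sqrt(E + E**(3/2))
x(-10 - 1*8) - n = (6 + sqrt((-10 - 1*8) + (-10 - 1*8)**(3/2))) - 1*(-4667) = (6 + sqrt((-10 - 8) + (-10 - 8)**(3/2))) + 4667 = (6 + sqrt(-18 + (-18)**(3/2))) + 4667 = (6 + sqrt(-18 - 54*I*sqrt(2))) + 4667 = 4673 + sqrt(-18 - 54*I*sqrt(2))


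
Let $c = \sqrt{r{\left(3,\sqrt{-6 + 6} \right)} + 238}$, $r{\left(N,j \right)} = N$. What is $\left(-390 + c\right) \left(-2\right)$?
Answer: $780 - 2 \sqrt{241} \approx 748.95$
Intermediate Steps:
$c = \sqrt{241}$ ($c = \sqrt{3 + 238} = \sqrt{241} \approx 15.524$)
$\left(-390 + c\right) \left(-2\right) = \left(-390 + \sqrt{241}\right) \left(-2\right) = 780 - 2 \sqrt{241}$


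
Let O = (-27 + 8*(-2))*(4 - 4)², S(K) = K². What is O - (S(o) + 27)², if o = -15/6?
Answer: -17689/16 ≈ -1105.6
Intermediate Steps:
o = -5/2 (o = -15/6 = -3*⅚ = -5/2 ≈ -2.5000)
O = 0 (O = (-27 - 16)*0² = -43*0 = 0)
O - (S(o) + 27)² = 0 - ((-5/2)² + 27)² = 0 - (25/4 + 27)² = 0 - (133/4)² = 0 - 1*17689/16 = 0 - 17689/16 = -17689/16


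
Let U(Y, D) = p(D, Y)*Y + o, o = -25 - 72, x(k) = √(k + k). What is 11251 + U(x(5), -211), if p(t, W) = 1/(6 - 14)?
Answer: 11154 - √10/8 ≈ 11154.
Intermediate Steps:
x(k) = √2*√k (x(k) = √(2*k) = √2*√k)
p(t, W) = -⅛ (p(t, W) = 1/(-8) = -⅛)
o = -97
U(Y, D) = -97 - Y/8 (U(Y, D) = -Y/8 - 97 = -97 - Y/8)
11251 + U(x(5), -211) = 11251 + (-97 - √2*√5/8) = 11251 + (-97 - √10/8) = 11154 - √10/8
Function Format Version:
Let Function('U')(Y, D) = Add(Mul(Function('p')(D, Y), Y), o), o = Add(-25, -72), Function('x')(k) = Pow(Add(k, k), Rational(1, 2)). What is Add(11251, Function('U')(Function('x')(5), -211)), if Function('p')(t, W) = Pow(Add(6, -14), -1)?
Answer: Add(11154, Mul(Rational(-1, 8), Pow(10, Rational(1, 2)))) ≈ 11154.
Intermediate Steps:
Function('x')(k) = Mul(Pow(2, Rational(1, 2)), Pow(k, Rational(1, 2))) (Function('x')(k) = Pow(Mul(2, k), Rational(1, 2)) = Mul(Pow(2, Rational(1, 2)), Pow(k, Rational(1, 2))))
Function('p')(t, W) = Rational(-1, 8) (Function('p')(t, W) = Pow(-8, -1) = Rational(-1, 8))
o = -97
Function('U')(Y, D) = Add(-97, Mul(Rational(-1, 8), Y)) (Function('U')(Y, D) = Add(Mul(Rational(-1, 8), Y), -97) = Add(-97, Mul(Rational(-1, 8), Y)))
Add(11251, Function('U')(Function('x')(5), -211)) = Add(11251, Add(-97, Mul(Rational(-1, 8), Mul(Pow(2, Rational(1, 2)), Pow(5, Rational(1, 2)))))) = Add(11251, Add(-97, Mul(Rational(-1, 8), Pow(10, Rational(1, 2))))) = Add(11154, Mul(Rational(-1, 8), Pow(10, Rational(1, 2))))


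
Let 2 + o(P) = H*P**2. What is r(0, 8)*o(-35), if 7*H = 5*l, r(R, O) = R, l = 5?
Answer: 0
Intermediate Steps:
H = 25/7 (H = (5*5)/7 = (1/7)*25 = 25/7 ≈ 3.5714)
o(P) = -2 + 25*P**2/7
r(0, 8)*o(-35) = 0*(-2 + (25/7)*(-35)**2) = 0*(-2 + (25/7)*1225) = 0*(-2 + 4375) = 0*4373 = 0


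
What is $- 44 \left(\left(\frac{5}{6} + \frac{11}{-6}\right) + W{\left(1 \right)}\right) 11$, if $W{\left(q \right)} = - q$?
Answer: $968$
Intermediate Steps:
$- 44 \left(\left(\frac{5}{6} + \frac{11}{-6}\right) + W{\left(1 \right)}\right) 11 = - 44 \left(\left(\frac{5}{6} + \frac{11}{-6}\right) - 1\right) 11 = - 44 \left(\left(5 \cdot \frac{1}{6} + 11 \left(- \frac{1}{6}\right)\right) - 1\right) 11 = - 44 \left(\left(\frac{5}{6} - \frac{11}{6}\right) - 1\right) 11 = - 44 \left(-1 - 1\right) 11 = \left(-44\right) \left(-2\right) 11 = 88 \cdot 11 = 968$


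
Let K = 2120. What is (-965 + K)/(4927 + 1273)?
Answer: 231/1240 ≈ 0.18629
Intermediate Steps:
(-965 + K)/(4927 + 1273) = (-965 + 2120)/(4927 + 1273) = 1155/6200 = 1155*(1/6200) = 231/1240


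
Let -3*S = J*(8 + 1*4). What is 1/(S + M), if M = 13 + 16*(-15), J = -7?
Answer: -1/199 ≈ -0.0050251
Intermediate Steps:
M = -227 (M = 13 - 240 = -227)
S = 28 (S = -(-7)*(8 + 1*4)/3 = -(-7)*(8 + 4)/3 = -(-7)*12/3 = -⅓*(-84) = 28)
1/(S + M) = 1/(28 - 227) = 1/(-199) = -1/199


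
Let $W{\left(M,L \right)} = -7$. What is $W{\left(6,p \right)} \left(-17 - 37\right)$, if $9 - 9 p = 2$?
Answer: $378$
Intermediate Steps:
$p = \frac{7}{9}$ ($p = 1 - \frac{2}{9} = \frac{7}{9} \approx 0.77778$)
$W{\left(6,p \right)} \left(-17 - 37\right) = - 7 \left(-17 - 37\right) = \left(-7\right) \left(-54\right) = 378$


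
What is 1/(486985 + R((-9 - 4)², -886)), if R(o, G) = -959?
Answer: 1/486026 ≈ 2.0575e-6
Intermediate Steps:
1/(486985 + R((-9 - 4)², -886)) = 1/(486985 - 959) = 1/486026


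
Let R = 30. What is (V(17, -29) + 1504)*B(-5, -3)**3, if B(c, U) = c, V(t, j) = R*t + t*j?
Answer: -190125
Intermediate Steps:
V(t, j) = 30*t + j*t (V(t, j) = 30*t + t*j = 30*t + j*t)
(V(17, -29) + 1504)*B(-5, -3)**3 = (17*(30 - 29) + 1504)*(-5)**3 = (17*1 + 1504)*(-125) = (17 + 1504)*(-125) = 1521*(-125) = -190125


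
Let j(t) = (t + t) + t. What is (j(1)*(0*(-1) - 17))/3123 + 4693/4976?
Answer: 4800821/5180016 ≈ 0.92680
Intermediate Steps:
j(t) = 3*t (j(t) = 2*t + t = 3*t)
(j(1)*(0*(-1) - 17))/3123 + 4693/4976 = ((3*1)*(0*(-1) - 17))/3123 + 4693/4976 = (3*(0 - 17))*(1/3123) + 4693*(1/4976) = (3*(-17))*(1/3123) + 4693/4976 = -51*1/3123 + 4693/4976 = -17/1041 + 4693/4976 = 4800821/5180016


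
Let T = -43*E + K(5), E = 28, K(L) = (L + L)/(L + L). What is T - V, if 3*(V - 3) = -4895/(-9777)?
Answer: -35378081/29331 ≈ -1206.2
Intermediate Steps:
V = 92888/29331 (V = 3 + (-4895/(-9777))/3 = 3 + (-4895*(-1/9777))/3 = 3 + (⅓)*(4895/9777) = 3 + 4895/29331 = 92888/29331 ≈ 3.1669)
K(L) = 1 (K(L) = (2*L)/((2*L)) = (2*L)*(1/(2*L)) = 1)
T = -1203 (T = -43*28 + 1 = -1204 + 1 = -1203)
T - V = -1203 - 1*92888/29331 = -1203 - 92888/29331 = -35378081/29331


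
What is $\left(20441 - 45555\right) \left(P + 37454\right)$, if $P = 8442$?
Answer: $-1152632144$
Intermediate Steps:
$\left(20441 - 45555\right) \left(P + 37454\right) = \left(20441 - 45555\right) \left(8442 + 37454\right) = \left(-25114\right) 45896 = -1152632144$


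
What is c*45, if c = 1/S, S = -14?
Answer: -45/14 ≈ -3.2143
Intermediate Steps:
c = -1/14 (c = 1/(-14) = -1/14 ≈ -0.071429)
c*45 = -1/14*45 = -45/14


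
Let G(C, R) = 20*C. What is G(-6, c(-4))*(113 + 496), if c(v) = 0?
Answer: -73080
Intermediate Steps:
G(-6, c(-4))*(113 + 496) = (20*(-6))*(113 + 496) = -120*609 = -73080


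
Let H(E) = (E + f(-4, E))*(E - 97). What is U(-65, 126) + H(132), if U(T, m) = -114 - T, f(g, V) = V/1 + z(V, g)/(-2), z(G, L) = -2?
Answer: 9226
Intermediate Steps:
f(g, V) = 1 + V (f(g, V) = V/1 - 2/(-2) = V*1 - 2*(-½) = V + 1 = 1 + V)
H(E) = (1 + 2*E)*(-97 + E) (H(E) = (E + (1 + E))*(E - 97) = (1 + 2*E)*(-97 + E))
U(-65, 126) + H(132) = (-114 - 1*(-65)) + (-97 - 193*132 + 2*132²) = (-114 + 65) + (-97 - 25476 + 2*17424) = -49 + (-97 - 25476 + 34848) = -49 + 9275 = 9226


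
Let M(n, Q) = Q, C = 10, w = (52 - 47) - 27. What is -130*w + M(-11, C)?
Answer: 2870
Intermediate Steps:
w = -22 (w = 5 - 27 = -22)
-130*w + M(-11, C) = -130*(-22) + 10 = 2860 + 10 = 2870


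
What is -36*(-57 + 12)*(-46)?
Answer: -74520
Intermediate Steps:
-36*(-57 + 12)*(-46) = -36*(-45)*(-46) = 1620*(-46) = -74520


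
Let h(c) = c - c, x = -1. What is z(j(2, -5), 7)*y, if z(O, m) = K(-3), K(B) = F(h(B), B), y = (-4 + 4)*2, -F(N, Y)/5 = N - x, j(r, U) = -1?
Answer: 0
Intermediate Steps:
h(c) = 0
F(N, Y) = -5 - 5*N (F(N, Y) = -5*(N - 1*(-1)) = -5*(N + 1) = -5*(1 + N) = -5 - 5*N)
y = 0 (y = 0*2 = 0)
K(B) = -5 (K(B) = -5 - 5*0 = -5 + 0 = -5)
z(O, m) = -5
z(j(2, -5), 7)*y = -5*0 = 0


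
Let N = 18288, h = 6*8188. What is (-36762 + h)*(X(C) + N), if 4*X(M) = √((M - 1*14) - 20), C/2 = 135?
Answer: 226149408 + 6183*√59 ≈ 2.2620e+8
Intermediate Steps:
C = 270 (C = 2*135 = 270)
X(M) = √(-34 + M)/4 (X(M) = √((M - 1*14) - 20)/4 = √((M - 14) - 20)/4 = √((-14 + M) - 20)/4 = √(-34 + M)/4)
h = 49128
(-36762 + h)*(X(C) + N) = (-36762 + 49128)*(√(-34 + 270)/4 + 18288) = 12366*(√236/4 + 18288) = 12366*((2*√59)/4 + 18288) = 12366*(√59/2 + 18288) = 12366*(18288 + √59/2) = 226149408 + 6183*√59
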